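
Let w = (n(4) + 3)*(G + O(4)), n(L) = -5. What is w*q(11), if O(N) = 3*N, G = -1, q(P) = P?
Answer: -242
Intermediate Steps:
w = -22 (w = (-5 + 3)*(-1 + 3*4) = -2*(-1 + 12) = -2*11 = -22)
w*q(11) = -22*11 = -242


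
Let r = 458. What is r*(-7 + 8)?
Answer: 458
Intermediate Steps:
r*(-7 + 8) = 458*(-7 + 8) = 458*1 = 458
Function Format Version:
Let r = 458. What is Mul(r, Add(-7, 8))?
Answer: 458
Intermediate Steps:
Mul(r, Add(-7, 8)) = Mul(458, Add(-7, 8)) = Mul(458, 1) = 458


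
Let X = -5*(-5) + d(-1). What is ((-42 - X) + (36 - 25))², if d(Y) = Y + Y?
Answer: 2916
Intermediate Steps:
d(Y) = 2*Y
X = 23 (X = -5*(-5) + 2*(-1) = 25 - 2 = 23)
((-42 - X) + (36 - 25))² = ((-42 - 1*23) + (36 - 25))² = ((-42 - 23) + 11)² = (-65 + 11)² = (-54)² = 2916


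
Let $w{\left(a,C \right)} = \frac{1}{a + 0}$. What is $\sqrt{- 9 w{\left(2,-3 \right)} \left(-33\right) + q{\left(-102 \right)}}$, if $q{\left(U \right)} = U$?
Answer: $\frac{\sqrt{186}}{2} \approx 6.8191$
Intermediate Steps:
$w{\left(a,C \right)} = \frac{1}{a}$
$\sqrt{- 9 w{\left(2,-3 \right)} \left(-33\right) + q{\left(-102 \right)}} = \sqrt{- \frac{9}{2} \left(-33\right) - 102} = \sqrt{\left(-9\right) \frac{1}{2} \left(-33\right) - 102} = \sqrt{\left(- \frac{9}{2}\right) \left(-33\right) - 102} = \sqrt{\frac{297}{2} - 102} = \sqrt{\frac{93}{2}} = \frac{\sqrt{186}}{2}$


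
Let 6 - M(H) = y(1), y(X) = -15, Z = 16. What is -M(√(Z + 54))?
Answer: -21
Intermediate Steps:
M(H) = 21 (M(H) = 6 - 1*(-15) = 6 + 15 = 21)
-M(√(Z + 54)) = -1*21 = -21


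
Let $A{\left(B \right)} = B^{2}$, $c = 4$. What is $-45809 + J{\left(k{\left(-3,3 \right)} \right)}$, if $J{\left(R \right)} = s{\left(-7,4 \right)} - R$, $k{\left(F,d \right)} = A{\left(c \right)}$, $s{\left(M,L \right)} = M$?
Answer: $-45832$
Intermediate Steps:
$k{\left(F,d \right)} = 16$ ($k{\left(F,d \right)} = 4^{2} = 16$)
$J{\left(R \right)} = -7 - R$
$-45809 + J{\left(k{\left(-3,3 \right)} \right)} = -45809 - 23 = -45832$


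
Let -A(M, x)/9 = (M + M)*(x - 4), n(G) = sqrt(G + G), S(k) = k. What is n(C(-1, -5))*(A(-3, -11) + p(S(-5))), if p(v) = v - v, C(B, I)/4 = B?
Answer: -1620*I*sqrt(2) ≈ -2291.0*I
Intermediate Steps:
C(B, I) = 4*B
p(v) = 0
n(G) = sqrt(2)*sqrt(G) (n(G) = sqrt(2*G) = sqrt(2)*sqrt(G))
A(M, x) = -18*M*(-4 + x) (A(M, x) = -9*(M + M)*(x - 4) = -9*2*M*(-4 + x) = -18*M*(-4 + x))
n(C(-1, -5))*(A(-3, -11) + p(S(-5))) = (sqrt(2)*sqrt(4*(-1)))*(18*(-3)*(4 - 1*(-11)) + 0) = (sqrt(2)*sqrt(-4))*(18*(-3)*(4 + 11) + 0) = (sqrt(2)*(2*I))*(18*(-3)*15 + 0) = (2*I*sqrt(2))*(-810 + 0) = (2*I*sqrt(2))*(-810) = -1620*I*sqrt(2)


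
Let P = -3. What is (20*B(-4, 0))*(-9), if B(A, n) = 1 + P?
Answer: 360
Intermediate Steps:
B(A, n) = -2 (B(A, n) = 1 - 3 = -2)
(20*B(-4, 0))*(-9) = (20*(-2))*(-9) = -40*(-9) = 360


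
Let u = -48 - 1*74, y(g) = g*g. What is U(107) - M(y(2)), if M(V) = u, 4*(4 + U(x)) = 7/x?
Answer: 50511/428 ≈ 118.02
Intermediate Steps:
y(g) = g²
U(x) = -4 + 7/(4*x) (U(x) = -4 + (7/x)/4 = -4 + 7/(4*x))
u = -122 (u = -48 - 74 = -122)
M(V) = -122
U(107) - M(y(2)) = (-4 + (7/4)/107) - 1*(-122) = (-4 + (7/4)*(1/107)) + 122 = (-4 + 7/428) + 122 = -1705/428 + 122 = 50511/428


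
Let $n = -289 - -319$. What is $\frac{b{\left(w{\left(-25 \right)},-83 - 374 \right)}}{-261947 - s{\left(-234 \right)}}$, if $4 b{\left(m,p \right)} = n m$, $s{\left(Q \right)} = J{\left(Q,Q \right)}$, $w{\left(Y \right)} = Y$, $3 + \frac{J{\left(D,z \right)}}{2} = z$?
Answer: $\frac{375}{522946} \approx 0.00071709$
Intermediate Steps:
$J{\left(D,z \right)} = -6 + 2 z$
$n = 30$ ($n = -289 + 319 = 30$)
$s{\left(Q \right)} = -6 + 2 Q$
$b{\left(m,p \right)} = \frac{15 m}{2}$ ($b{\left(m,p \right)} = \frac{30 m}{4} = \frac{15 m}{2}$)
$\frac{b{\left(w{\left(-25 \right)},-83 - 374 \right)}}{-261947 - s{\left(-234 \right)}} = \frac{\frac{15}{2} \left(-25\right)}{-261947 - \left(-6 + 2 \left(-234\right)\right)} = - \frac{375}{2 \left(-261947 - \left(-6 - 468\right)\right)} = - \frac{375}{2 \left(-261947 - -474\right)} = - \frac{375}{2 \left(-261947 + 474\right)} = - \frac{375}{2 \left(-261473\right)} = \left(- \frac{375}{2}\right) \left(- \frac{1}{261473}\right) = \frac{375}{522946}$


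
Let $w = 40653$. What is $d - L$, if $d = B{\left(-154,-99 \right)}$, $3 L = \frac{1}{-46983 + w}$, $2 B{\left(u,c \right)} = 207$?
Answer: $\frac{982733}{9495} \approx 103.5$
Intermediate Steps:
$B{\left(u,c \right)} = \frac{207}{2}$ ($B{\left(u,c \right)} = \frac{1}{2} \cdot 207 = \frac{207}{2}$)
$L = - \frac{1}{18990}$ ($L = \frac{1}{3 \left(-46983 + 40653\right)} = \frac{1}{3 \left(-6330\right)} = \frac{1}{3} \left(- \frac{1}{6330}\right) = - \frac{1}{18990} \approx -5.2659 \cdot 10^{-5}$)
$d = \frac{207}{2} \approx 103.5$
$d - L = \frac{207}{2} - - \frac{1}{18990} = \frac{207}{2} + \frac{1}{18990} = \frac{982733}{9495}$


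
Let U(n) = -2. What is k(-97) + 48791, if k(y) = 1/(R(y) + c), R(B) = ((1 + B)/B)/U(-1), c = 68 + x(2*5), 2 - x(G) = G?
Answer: 281621749/5772 ≈ 48791.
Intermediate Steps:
x(G) = 2 - G
c = 60 (c = 68 + (2 - 2*5) = 68 + (2 - 1*10) = 68 + (2 - 10) = 68 - 8 = 60)
R(B) = -(1 + B)/(2*B) (R(B) = ((1 + B)/B)/(-2) = ((1 + B)/B)*(-½) = -(1 + B)/(2*B))
k(y) = 1/(60 + (-1 - y)/(2*y)) (k(y) = 1/((-1 - y)/(2*y) + 60) = 1/(60 + (-1 - y)/(2*y)))
k(-97) + 48791 = 2*(-97)/(-1 + 119*(-97)) + 48791 = 2*(-97)/(-1 - 11543) + 48791 = 2*(-97)/(-11544) + 48791 = 2*(-97)*(-1/11544) + 48791 = 97/5772 + 48791 = 281621749/5772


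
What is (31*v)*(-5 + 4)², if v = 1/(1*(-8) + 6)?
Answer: -31/2 ≈ -15.500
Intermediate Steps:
v = -½ (v = 1/(-8 + 6) = 1/(-2) = -½ ≈ -0.50000)
(31*v)*(-5 + 4)² = (31*(-½))*(-5 + 4)² = -31/2*(-1)² = -31/2*1 = -31/2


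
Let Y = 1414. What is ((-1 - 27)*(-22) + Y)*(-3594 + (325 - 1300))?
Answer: -9275070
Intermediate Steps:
((-1 - 27)*(-22) + Y)*(-3594 + (325 - 1300)) = ((-1 - 27)*(-22) + 1414)*(-3594 + (325 - 1300)) = (-28*(-22) + 1414)*(-3594 - 975) = (616 + 1414)*(-4569) = 2030*(-4569) = -9275070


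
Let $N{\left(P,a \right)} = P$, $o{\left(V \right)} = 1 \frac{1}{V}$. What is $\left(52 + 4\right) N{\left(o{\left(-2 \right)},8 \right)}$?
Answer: $-28$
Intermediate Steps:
$o{\left(V \right)} = \frac{1}{V}$
$\left(52 + 4\right) N{\left(o{\left(-2 \right)},8 \right)} = \frac{52 + 4}{-2} = 56 \left(- \frac{1}{2}\right) = -28$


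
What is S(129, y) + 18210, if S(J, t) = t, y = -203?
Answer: 18007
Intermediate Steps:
S(129, y) + 18210 = -203 + 18210 = 18007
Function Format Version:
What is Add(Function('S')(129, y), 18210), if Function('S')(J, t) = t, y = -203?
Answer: 18007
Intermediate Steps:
Add(Function('S')(129, y), 18210) = Add(-203, 18210) = 18007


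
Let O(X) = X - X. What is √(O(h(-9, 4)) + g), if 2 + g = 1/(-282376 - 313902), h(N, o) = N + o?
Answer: I*√711095502846/596278 ≈ 1.4142*I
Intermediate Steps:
O(X) = 0
g = -1192557/596278 (g = -2 + 1/(-282376 - 313902) = -2 + 1/(-596278) = -2 - 1/596278 = -1192557/596278 ≈ -2.0000)
√(O(h(-9, 4)) + g) = √(0 - 1192557/596278) = √(-1192557/596278) = I*√711095502846/596278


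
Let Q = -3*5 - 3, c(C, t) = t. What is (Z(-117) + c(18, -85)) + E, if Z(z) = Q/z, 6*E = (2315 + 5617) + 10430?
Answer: 116044/39 ≈ 2975.5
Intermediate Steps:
E = 9181/3 (E = ((2315 + 5617) + 10430)/6 = (7932 + 10430)/6 = (1/6)*18362 = 9181/3 ≈ 3060.3)
Q = -18 (Q = -15 - 3 = -18)
Z(z) = -18/z
(Z(-117) + c(18, -85)) + E = (-18/(-117) - 85) + 9181/3 = (-18*(-1/117) - 85) + 9181/3 = (2/13 - 85) + 9181/3 = -1103/13 + 9181/3 = 116044/39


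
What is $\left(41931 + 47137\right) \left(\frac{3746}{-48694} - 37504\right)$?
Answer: $- \frac{81329038328748}{24347} \approx -3.3404 \cdot 10^{9}$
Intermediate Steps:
$\left(41931 + 47137\right) \left(\frac{3746}{-48694} - 37504\right) = 89068 \left(3746 \left(- \frac{1}{48694}\right) - 37504\right) = 89068 \left(- \frac{1873}{24347} - 37504\right) = 89068 \left(- \frac{913111761}{24347}\right) = - \frac{81329038328748}{24347}$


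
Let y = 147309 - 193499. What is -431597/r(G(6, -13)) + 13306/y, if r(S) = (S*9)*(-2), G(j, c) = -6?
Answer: -9968451239/2494260 ≈ -3996.6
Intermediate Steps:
r(S) = -18*S (r(S) = (9*S)*(-2) = -18*S)
y = -46190
-431597/r(G(6, -13)) + 13306/y = -431597/((-18*(-6))) + 13306/(-46190) = -431597/108 + 13306*(-1/46190) = -431597*1/108 - 6653/23095 = -431597/108 - 6653/23095 = -9968451239/2494260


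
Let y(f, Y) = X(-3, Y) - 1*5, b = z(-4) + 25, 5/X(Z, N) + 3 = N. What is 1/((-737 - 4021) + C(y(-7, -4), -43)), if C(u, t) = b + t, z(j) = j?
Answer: -1/4780 ≈ -0.00020921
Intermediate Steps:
X(Z, N) = 5/(-3 + N)
b = 21 (b = -4 + 25 = 21)
y(f, Y) = -5 + 5/(-3 + Y) (y(f, Y) = 5/(-3 + Y) - 1*5 = 5/(-3 + Y) - 5 = -5 + 5/(-3 + Y))
C(u, t) = 21 + t
1/((-737 - 4021) + C(y(-7, -4), -43)) = 1/((-737 - 4021) + (21 - 43)) = 1/(-4758 - 22) = 1/(-4780) = -1/4780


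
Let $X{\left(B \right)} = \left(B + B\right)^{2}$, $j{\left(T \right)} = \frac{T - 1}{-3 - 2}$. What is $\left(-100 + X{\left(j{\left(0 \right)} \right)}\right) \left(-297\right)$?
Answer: $\frac{741312}{25} \approx 29652.0$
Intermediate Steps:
$j{\left(T \right)} = \frac{1}{5} - \frac{T}{5}$ ($j{\left(T \right)} = \frac{-1 + T}{-5} = \left(-1 + T\right) \left(- \frac{1}{5}\right) = \frac{1}{5} - \frac{T}{5}$)
$X{\left(B \right)} = 4 B^{2}$ ($X{\left(B \right)} = \left(2 B\right)^{2} = 4 B^{2}$)
$\left(-100 + X{\left(j{\left(0 \right)} \right)}\right) \left(-297\right) = \left(-100 + 4 \left(\frac{1}{5} - 0\right)^{2}\right) \left(-297\right) = \left(-100 + 4 \left(\frac{1}{5} + 0\right)^{2}\right) \left(-297\right) = \left(-100 + \frac{4}{25}\right) \left(-297\right) = \left(- \frac{2496}{25}\right) \left(-297\right) = \frac{741312}{25}$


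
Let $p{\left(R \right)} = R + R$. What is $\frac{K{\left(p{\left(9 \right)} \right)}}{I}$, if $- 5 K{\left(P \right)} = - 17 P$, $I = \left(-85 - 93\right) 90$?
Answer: $- \frac{17}{4450} \approx -0.0038202$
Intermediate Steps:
$p{\left(R \right)} = 2 R$
$I = -16020$ ($I = \left(-178\right) 90 = -16020$)
$K{\left(P \right)} = \frac{17 P}{5}$ ($K{\left(P \right)} = - \frac{\left(-17\right) P}{5} = \frac{17 P}{5}$)
$\frac{K{\left(p{\left(9 \right)} \right)}}{I} = \frac{\frac{17}{5} \cdot 2 \cdot 9}{-16020} = \frac{17}{5} \cdot 18 \left(- \frac{1}{16020}\right) = \frac{306}{5} \left(- \frac{1}{16020}\right) = - \frac{17}{4450}$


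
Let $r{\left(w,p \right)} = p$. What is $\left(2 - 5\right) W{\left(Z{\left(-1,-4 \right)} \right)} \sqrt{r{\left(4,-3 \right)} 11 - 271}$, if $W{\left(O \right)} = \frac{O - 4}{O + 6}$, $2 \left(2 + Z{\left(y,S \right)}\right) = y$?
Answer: $\frac{156 i \sqrt{19}}{7} \approx 97.141 i$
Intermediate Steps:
$Z{\left(y,S \right)} = -2 + \frac{y}{2}$
$W{\left(O \right)} = \frac{-4 + O}{6 + O}$
$\left(2 - 5\right) W{\left(Z{\left(-1,-4 \right)} \right)} \sqrt{r{\left(4,-3 \right)} 11 - 271} = \left(2 - 5\right) \frac{-4 + \left(-2 + \frac{1}{2} \left(-1\right)\right)}{6 + \left(-2 + \frac{1}{2} \left(-1\right)\right)} \sqrt{\left(-3\right) 11 - 271} = - 3 \frac{-4 - \frac{5}{2}}{6 - \frac{5}{2}} \sqrt{-33 - 271} = - 3 \frac{-4 - \frac{5}{2}}{6 - \frac{5}{2}} \sqrt{-304} = - 3 \frac{1}{\frac{7}{2}} \left(- \frac{13}{2}\right) 4 i \sqrt{19} = - 3 \cdot \frac{2}{7} \left(- \frac{13}{2}\right) 4 i \sqrt{19} = \left(-3\right) \left(- \frac{13}{7}\right) 4 i \sqrt{19} = \frac{39 \cdot 4 i \sqrt{19}}{7} = \frac{156 i \sqrt{19}}{7}$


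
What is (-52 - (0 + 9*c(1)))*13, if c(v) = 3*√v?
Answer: -1027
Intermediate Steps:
(-52 - (0 + 9*c(1)))*13 = (-52 - (0 + 9*(3*√1)))*13 = (-52 - (0 + 9*(3*1)))*13 = (-52 - (0 + 9*3))*13 = (-52 - (0 + 27))*13 = (-52 - 1*27)*13 = (-52 - 27)*13 = -79*13 = -1027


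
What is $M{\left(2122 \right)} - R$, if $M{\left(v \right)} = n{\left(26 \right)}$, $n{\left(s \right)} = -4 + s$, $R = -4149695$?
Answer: $4149717$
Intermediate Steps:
$M{\left(v \right)} = 22$ ($M{\left(v \right)} = -4 + 26 = 22$)
$M{\left(2122 \right)} - R = 22 - -4149695 = 22 + 4149695 = 4149717$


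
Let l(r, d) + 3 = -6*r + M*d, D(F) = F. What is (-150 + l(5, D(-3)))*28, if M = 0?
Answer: -5124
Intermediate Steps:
l(r, d) = -3 - 6*r (l(r, d) = -3 + (-6*r + 0*d) = -3 + (-6*r + 0) = -3 - 6*r)
(-150 + l(5, D(-3)))*28 = (-150 + (-3 - 6*5))*28 = (-150 + (-3 - 30))*28 = (-150 - 33)*28 = -183*28 = -5124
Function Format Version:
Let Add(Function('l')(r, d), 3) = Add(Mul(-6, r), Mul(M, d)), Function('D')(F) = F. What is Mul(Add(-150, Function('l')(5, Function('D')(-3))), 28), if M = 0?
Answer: -5124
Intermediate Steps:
Function('l')(r, d) = Add(-3, Mul(-6, r)) (Function('l')(r, d) = Add(-3, Add(Mul(-6, r), Mul(0, d))) = Add(-3, Add(Mul(-6, r), 0)) = Add(-3, Mul(-6, r)))
Mul(Add(-150, Function('l')(5, Function('D')(-3))), 28) = Mul(Add(-150, Add(-3, Mul(-6, 5))), 28) = Mul(Add(-150, Add(-3, -30)), 28) = Mul(Add(-150, -33), 28) = Mul(-183, 28) = -5124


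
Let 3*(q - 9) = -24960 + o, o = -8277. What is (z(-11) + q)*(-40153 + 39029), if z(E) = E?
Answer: 12455044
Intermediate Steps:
q = -11070 (q = 9 + (-24960 - 8277)/3 = 9 + (⅓)*(-33237) = 9 - 11079 = -11070)
(z(-11) + q)*(-40153 + 39029) = (-11 - 11070)*(-40153 + 39029) = -11081*(-1124) = 12455044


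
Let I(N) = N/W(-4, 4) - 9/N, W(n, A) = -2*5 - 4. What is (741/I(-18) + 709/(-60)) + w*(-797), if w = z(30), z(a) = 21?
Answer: -4900157/300 ≈ -16334.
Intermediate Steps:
w = 21
W(n, A) = -14 (W(n, A) = -10 - 4 = -14)
I(N) = -9/N - N/14 (I(N) = N/(-14) - 9/N = N*(-1/14) - 9/N = -N/14 - 9/N = -9/N - N/14)
(741/I(-18) + 709/(-60)) + w*(-797) = (741/(-9/(-18) - 1/14*(-18)) + 709/(-60)) + 21*(-797) = (741/(-9*(-1/18) + 9/7) + 709*(-1/60)) - 16737 = (741/(1/2 + 9/7) - 709/60) - 16737 = (741/(25/14) - 709/60) - 16737 = (741*(14/25) - 709/60) - 16737 = (10374/25 - 709/60) - 16737 = 120943/300 - 16737 = -4900157/300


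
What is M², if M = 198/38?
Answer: 9801/361 ≈ 27.150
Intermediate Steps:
M = 99/19 (M = 198*(1/38) = 99/19 ≈ 5.2105)
M² = (99/19)² = 9801/361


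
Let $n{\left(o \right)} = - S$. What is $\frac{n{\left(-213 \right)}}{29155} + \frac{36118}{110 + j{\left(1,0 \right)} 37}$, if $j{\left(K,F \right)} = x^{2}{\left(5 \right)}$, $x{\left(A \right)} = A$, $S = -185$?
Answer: $\frac{210642353}{6035085} \approx 34.903$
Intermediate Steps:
$j{\left(K,F \right)} = 25$ ($j{\left(K,F \right)} = 5^{2} = 25$)
$n{\left(o \right)} = 185$ ($n{\left(o \right)} = \left(-1\right) \left(-185\right) = 185$)
$\frac{n{\left(-213 \right)}}{29155} + \frac{36118}{110 + j{\left(1,0 \right)} 37} = \frac{185}{29155} + \frac{36118}{110 + 25 \cdot 37} = 185 \cdot \frac{1}{29155} + \frac{36118}{110 + 925} = \frac{37}{5831} + \frac{36118}{1035} = \frac{210642353}{6035085}$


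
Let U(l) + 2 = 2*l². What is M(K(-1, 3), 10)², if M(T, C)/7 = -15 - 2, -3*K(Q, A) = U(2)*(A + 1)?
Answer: 14161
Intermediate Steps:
U(l) = -2 + 2*l²
K(Q, A) = -2 - 2*A (K(Q, A) = -(-2 + 2*2²)*(A + 1)/3 = -(-2 + 2*4)*(1 + A)/3 = -(-2 + 8)*(1 + A)/3 = -2*(1 + A) = -(6 + 6*A)/3 = -2 - 2*A)
M(T, C) = -119 (M(T, C) = 7*(-15 - 2) = 7*(-17) = -119)
M(K(-1, 3), 10)² = (-119)² = 14161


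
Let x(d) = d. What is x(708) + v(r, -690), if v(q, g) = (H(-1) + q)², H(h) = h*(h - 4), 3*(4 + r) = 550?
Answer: 312181/9 ≈ 34687.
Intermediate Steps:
r = 538/3 (r = -4 + (⅓)*550 = -4 + 550/3 = 538/3 ≈ 179.33)
H(h) = h*(-4 + h)
v(q, g) = (5 + q)² (v(q, g) = (-(-4 - 1) + q)² = (-1*(-5) + q)² = (5 + q)²)
x(708) + v(r, -690) = 708 + (5 + 538/3)² = 708 + (553/3)² = 708 + 305809/9 = 312181/9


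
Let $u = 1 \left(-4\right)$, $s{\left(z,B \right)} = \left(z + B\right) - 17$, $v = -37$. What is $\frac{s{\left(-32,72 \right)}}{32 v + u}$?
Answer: $- \frac{23}{1188} \approx -0.01936$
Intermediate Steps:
$s{\left(z,B \right)} = -17 + B + z$ ($s{\left(z,B \right)} = \left(B + z\right) - 17 = -17 + B + z$)
$u = -4$
$\frac{s{\left(-32,72 \right)}}{32 v + u} = \frac{-17 + 72 - 32}{32 \left(-37\right) - 4} = \frac{23}{-1184 - 4} = \frac{23}{-1188} = 23 \left(- \frac{1}{1188}\right) = - \frac{23}{1188}$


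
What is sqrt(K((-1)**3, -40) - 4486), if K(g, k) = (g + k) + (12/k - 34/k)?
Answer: I*sqrt(452645)/10 ≈ 67.279*I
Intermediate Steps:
K(g, k) = g + k - 22/k (K(g, k) = (g + k) - 22/k = g + k - 22/k)
sqrt(K((-1)**3, -40) - 4486) = sqrt(((-1)**3 - 40 - 22/(-40)) - 4486) = sqrt((-1 - 40 - 22*(-1/40)) - 4486) = sqrt((-1 - 40 + 11/20) - 4486) = sqrt(-809/20 - 4486) = sqrt(-90529/20) = I*sqrt(452645)/10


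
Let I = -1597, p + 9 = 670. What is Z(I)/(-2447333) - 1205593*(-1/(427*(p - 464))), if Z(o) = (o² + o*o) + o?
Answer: 360220880310/29409600661 ≈ 12.248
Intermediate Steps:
p = 661 (p = -9 + 670 = 661)
Z(o) = o + 2*o² (Z(o) = (o² + o²) + o = 2*o² + o = o + 2*o²)
Z(I)/(-2447333) - 1205593*(-1/(427*(p - 464))) = -1597*(1 + 2*(-1597))/(-2447333) - 1205593*(-1/(427*(661 - 464))) = -1597*(1 - 3194)*(-1/2447333) - 1205593/((-427*197)) = -1597*(-3193)*(-1/2447333) - 1205593/(-84119) = 5099221*(-1/2447333) - 1205593*(-1/84119) = -5099221/2447333 + 1205593/84119 = 360220880310/29409600661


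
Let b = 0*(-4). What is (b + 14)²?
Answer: 196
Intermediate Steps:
b = 0
(b + 14)² = (0 + 14)² = 14² = 196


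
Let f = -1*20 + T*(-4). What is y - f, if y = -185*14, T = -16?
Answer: -2634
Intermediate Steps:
f = 44 (f = -1*20 - 16*(-4) = -20 + 64 = 44)
y = -2590
y - f = -2590 - 1*44 = -2590 - 44 = -2634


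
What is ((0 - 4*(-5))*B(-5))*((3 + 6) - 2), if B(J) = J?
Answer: -700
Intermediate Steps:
((0 - 4*(-5))*B(-5))*((3 + 6) - 2) = ((0 - 4*(-5))*(-5))*((3 + 6) - 2) = ((0 + 20)*(-5))*(9 - 2) = (20*(-5))*7 = -100*7 = -700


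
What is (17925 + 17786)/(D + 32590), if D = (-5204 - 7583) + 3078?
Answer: 35711/22881 ≈ 1.5607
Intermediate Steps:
D = -9709 (D = -12787 + 3078 = -9709)
(17925 + 17786)/(D + 32590) = (17925 + 17786)/(-9709 + 32590) = 35711/22881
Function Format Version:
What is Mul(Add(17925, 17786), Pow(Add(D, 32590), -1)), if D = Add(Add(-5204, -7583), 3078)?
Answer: Rational(35711, 22881) ≈ 1.5607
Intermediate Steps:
D = -9709 (D = Add(-12787, 3078) = -9709)
Mul(Add(17925, 17786), Pow(Add(D, 32590), -1)) = Mul(Add(17925, 17786), Pow(Add(-9709, 32590), -1)) = Mul(35711, Pow(22881, -1)) = Mul(35711, Rational(1, 22881)) = Rational(35711, 22881)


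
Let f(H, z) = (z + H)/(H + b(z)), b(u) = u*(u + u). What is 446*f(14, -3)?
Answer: 2453/16 ≈ 153.31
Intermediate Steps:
b(u) = 2*u² (b(u) = u*(2*u) = 2*u²)
f(H, z) = (H + z)/(H + 2*z²) (f(H, z) = (z + H)/(H + 2*z²) = (H + z)/(H + 2*z²))
446*f(14, -3) = 446*((14 - 3)/(14 + 2*(-3)²)) = 446*(11/(14 + 2*9)) = 446*(11/(14 + 18)) = 446*(11/32) = 2453/16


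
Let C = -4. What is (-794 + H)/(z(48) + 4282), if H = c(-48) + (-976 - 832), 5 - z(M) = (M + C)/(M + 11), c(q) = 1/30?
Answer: -4605481/7586670 ≈ -0.60705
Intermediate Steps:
c(q) = 1/30
z(M) = 5 - (-4 + M)/(11 + M) (z(M) = 5 - (M - 4)/(M + 11) = 5 - (-4 + M)/(11 + M))
H = -54239/30 (H = 1/30 + (-976 - 832) = 1/30 - 1808 = -54239/30 ≈ -1808.0)
(-794 + H)/(z(48) + 4282) = (-794 - 54239/30)/((59 + 4*48)/(11 + 48) + 4282) = -78059/(30*((59 + 192)/59 + 4282)) = -78059/(30*((1/59)*251 + 4282)) = -78059/(30*(251/59 + 4282)) = -78059/(30*252889/59) = -78059/30*59/252889 = -4605481/7586670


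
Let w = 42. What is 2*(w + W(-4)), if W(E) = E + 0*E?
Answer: 76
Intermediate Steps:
W(E) = E (W(E) = E + 0 = E)
2*(w + W(-4)) = 2*(42 - 4) = 2*38 = 76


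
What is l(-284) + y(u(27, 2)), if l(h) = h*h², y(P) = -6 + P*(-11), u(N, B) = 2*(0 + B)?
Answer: -22906354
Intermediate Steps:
u(N, B) = 2*B
y(P) = -6 - 11*P
l(h) = h³
l(-284) + y(u(27, 2)) = (-284)³ + (-6 - 22*2) = -22906304 + (-6 - 11*4) = -22906304 + (-6 - 44) = -22906304 - 50 = -22906354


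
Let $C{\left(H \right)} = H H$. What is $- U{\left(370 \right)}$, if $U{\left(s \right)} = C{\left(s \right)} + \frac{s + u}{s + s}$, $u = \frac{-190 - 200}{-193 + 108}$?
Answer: $- \frac{430552092}{3145} \approx -1.369 \cdot 10^{5}$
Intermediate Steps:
$u = \frac{78}{17}$ ($u = - \frac{390}{-85} = \left(-390\right) \left(- \frac{1}{85}\right) = \frac{78}{17} \approx 4.5882$)
$C{\left(H \right)} = H^{2}$
$U{\left(s \right)} = s^{2} + \frac{\frac{78}{17} + s}{2 s}$ ($U{\left(s \right)} = s^{2} + \frac{s + \frac{78}{17}}{s + s} = s^{2} + \frac{\frac{78}{17} + s}{2 s}$)
$- U{\left(370 \right)} = - \frac{\frac{39}{17} + 370^{3} + \frac{1}{2} \cdot 370}{370} = - \frac{\frac{39}{17} + 50653000 + 185}{370} = - \frac{861104184}{370 \cdot 17} = \left(-1\right) \frac{430552092}{3145} = - \frac{430552092}{3145}$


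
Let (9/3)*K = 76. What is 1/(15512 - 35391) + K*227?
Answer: 342952505/59637 ≈ 5750.7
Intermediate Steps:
K = 76/3 (K = (⅓)*76 = 76/3 ≈ 25.333)
1/(15512 - 35391) + K*227 = 1/(15512 - 35391) + (76/3)*227 = 1/(-19879) + 17252/3 = -1/19879 + 17252/3 = 342952505/59637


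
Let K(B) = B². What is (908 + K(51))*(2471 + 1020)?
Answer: 12249919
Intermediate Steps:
(908 + K(51))*(2471 + 1020) = (908 + 51²)*(2471 + 1020) = (908 + 2601)*3491 = 3509*3491 = 12249919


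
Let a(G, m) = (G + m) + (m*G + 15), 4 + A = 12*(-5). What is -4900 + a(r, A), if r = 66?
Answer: -9107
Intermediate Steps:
A = -64 (A = -4 + 12*(-5) = -4 - 60 = -64)
a(G, m) = 15 + G + m + G*m (a(G, m) = (G + m) + (G*m + 15) = (G + m) + (15 + G*m) = 15 + G + m + G*m)
-4900 + a(r, A) = -4900 + (15 + 66 - 64 + 66*(-64)) = -4900 + (15 + 66 - 64 - 4224) = -4900 - 4207 = -9107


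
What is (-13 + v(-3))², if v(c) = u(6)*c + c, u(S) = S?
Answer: 1156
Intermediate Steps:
v(c) = 7*c (v(c) = 6*c + c = 7*c)
(-13 + v(-3))² = (-13 + 7*(-3))² = (-13 - 21)² = (-34)² = 1156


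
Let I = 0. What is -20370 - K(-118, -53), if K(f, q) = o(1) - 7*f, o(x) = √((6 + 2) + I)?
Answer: -21196 - 2*√2 ≈ -21199.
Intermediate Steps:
o(x) = 2*√2 (o(x) = √((6 + 2) + 0) = √(8 + 0) = √8 = 2*√2)
K(f, q) = -7*f + 2*√2 (K(f, q) = 2*√2 - 7*f = -7*f + 2*√2)
-20370 - K(-118, -53) = -20370 - (-7*(-118) + 2*√2) = -20370 - (826 + 2*√2) = -20370 + (-826 - 2*√2) = -21196 - 2*√2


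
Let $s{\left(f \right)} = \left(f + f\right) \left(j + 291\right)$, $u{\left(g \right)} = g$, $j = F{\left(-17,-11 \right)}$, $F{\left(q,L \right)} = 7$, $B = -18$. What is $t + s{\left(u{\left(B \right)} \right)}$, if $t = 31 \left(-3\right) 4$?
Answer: $-11100$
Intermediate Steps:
$j = 7$
$t = -372$ ($t = \left(-93\right) 4 = -372$)
$s{\left(f \right)} = 596 f$ ($s{\left(f \right)} = \left(f + f\right) \left(7 + 291\right) = 2 f 298 = 596 f$)
$t + s{\left(u{\left(B \right)} \right)} = -372 + 596 \left(-18\right) = -372 - 10728 = -11100$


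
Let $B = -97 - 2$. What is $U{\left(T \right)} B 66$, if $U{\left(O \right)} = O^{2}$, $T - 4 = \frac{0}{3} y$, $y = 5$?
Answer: $-104544$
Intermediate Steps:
$B = -99$
$T = 4$ ($T = 4 + \frac{0}{3} \cdot 5 = 4 + 0 \cdot \frac{1}{3} \cdot 5 = 4 + 0 \cdot 5 = 4 + 0 = 4$)
$U{\left(T \right)} B 66 = 4^{2} \left(-99\right) 66 = 16 \left(-99\right) 66 = \left(-1584\right) 66 = -104544$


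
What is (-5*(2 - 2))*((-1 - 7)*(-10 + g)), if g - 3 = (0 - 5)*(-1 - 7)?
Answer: 0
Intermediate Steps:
g = 43 (g = 3 + (0 - 5)*(-1 - 7) = 3 - 5*(-8) = 3 + 40 = 43)
(-5*(2 - 2))*((-1 - 7)*(-10 + g)) = (-5*(2 - 2))*((-1 - 7)*(-10 + 43)) = (-5*0)*(-8*33) = 0*(-264) = 0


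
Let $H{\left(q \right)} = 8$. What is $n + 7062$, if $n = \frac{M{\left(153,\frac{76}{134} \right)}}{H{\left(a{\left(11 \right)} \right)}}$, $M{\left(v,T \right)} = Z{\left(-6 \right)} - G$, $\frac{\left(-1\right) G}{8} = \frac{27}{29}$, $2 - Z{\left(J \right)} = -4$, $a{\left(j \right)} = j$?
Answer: $\frac{819387}{116} \approx 7063.7$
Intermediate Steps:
$Z{\left(J \right)} = 6$ ($Z{\left(J \right)} = 2 - -4 = 2 + 4 = 6$)
$G = - \frac{216}{29}$ ($G = - 8 \cdot \frac{27}{29} = - 8 \cdot 27 \cdot \frac{1}{29} = \left(-8\right) \frac{27}{29} = - \frac{216}{29} \approx -7.4483$)
$M{\left(v,T \right)} = \frac{390}{29}$ ($M{\left(v,T \right)} = 6 - - \frac{216}{29} = 6 + \frac{216}{29} = \frac{390}{29}$)
$n = \frac{195}{116}$ ($n = \frac{390}{29 \cdot 8} = \frac{390}{29} \cdot \frac{1}{8} = \frac{195}{116} \approx 1.681$)
$n + 7062 = \frac{195}{116} + 7062 = \frac{819387}{116}$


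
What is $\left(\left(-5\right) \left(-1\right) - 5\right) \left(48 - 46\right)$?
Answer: $0$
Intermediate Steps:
$\left(\left(-5\right) \left(-1\right) - 5\right) \left(48 - 46\right) = \left(5 - 5\right) 2 = 0 \cdot 2 = 0$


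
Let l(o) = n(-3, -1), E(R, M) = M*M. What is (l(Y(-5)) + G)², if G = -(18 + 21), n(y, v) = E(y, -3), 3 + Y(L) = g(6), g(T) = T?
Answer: 900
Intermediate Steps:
Y(L) = 3 (Y(L) = -3 + 6 = 3)
E(R, M) = M²
n(y, v) = 9 (n(y, v) = (-3)² = 9)
l(o) = 9
G = -39 ≈ -39.000
(l(Y(-5)) + G)² = (9 - 39)² = (-30)² = 900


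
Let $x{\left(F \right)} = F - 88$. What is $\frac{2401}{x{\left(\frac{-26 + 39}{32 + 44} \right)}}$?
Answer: $- \frac{182476}{6675} \approx -27.337$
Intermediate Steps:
$x{\left(F \right)} = -88 + F$
$\frac{2401}{x{\left(\frac{-26 + 39}{32 + 44} \right)}} = \frac{2401}{-88 + \frac{-26 + 39}{32 + 44}} = \frac{2401}{-88 + \frac{13}{76}} = \frac{2401}{- \frac{6675}{76}} = 2401 \left(- \frac{76}{6675}\right) = - \frac{182476}{6675}$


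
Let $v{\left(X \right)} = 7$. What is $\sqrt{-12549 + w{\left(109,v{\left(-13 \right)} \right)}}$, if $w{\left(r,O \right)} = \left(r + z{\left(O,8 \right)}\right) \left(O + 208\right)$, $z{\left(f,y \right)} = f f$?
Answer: $\sqrt{21421} \approx 146.36$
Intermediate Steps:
$z{\left(f,y \right)} = f^{2}$
$w{\left(r,O \right)} = \left(208 + O\right) \left(r + O^{2}\right)$ ($w{\left(r,O \right)} = \left(r + O^{2}\right) \left(O + 208\right) = \left(r + O^{2}\right) \left(208 + O\right) = \left(208 + O\right) \left(r + O^{2}\right)$)
$\sqrt{-12549 + w{\left(109,v{\left(-13 \right)} \right)}} = \sqrt{-12549 + \left(7^{3} + 208 \cdot 109 + 208 \cdot 7^{2} + 7 \cdot 109\right)} = \sqrt{-12549 + \left(343 + 22672 + 208 \cdot 49 + 763\right)} = \sqrt{-12549 + \left(343 + 22672 + 10192 + 763\right)} = \sqrt{-12549 + 33970} = \sqrt{21421}$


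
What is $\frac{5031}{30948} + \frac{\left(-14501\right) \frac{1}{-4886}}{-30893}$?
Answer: $\frac{126491075365}{778565015284} \approx 0.16247$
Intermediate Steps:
$\frac{5031}{30948} + \frac{\left(-14501\right) \frac{1}{-4886}}{-30893} = 5031 \cdot \frac{1}{30948} + \left(-14501\right) \left(- \frac{1}{4886}\right) \left(- \frac{1}{30893}\right) = \frac{1677}{10316} + \frac{14501}{4886} \left(- \frac{1}{30893}\right) = \frac{1677}{10316} - \frac{14501}{150943198} = \frac{126491075365}{778565015284}$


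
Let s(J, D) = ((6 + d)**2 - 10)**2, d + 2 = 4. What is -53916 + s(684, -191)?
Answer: -51000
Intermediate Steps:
d = 2 (d = -2 + 4 = 2)
s(J, D) = 2916 (s(J, D) = ((6 + 2)**2 - 10)**2 = (8**2 - 10)**2 = (64 - 10)**2 = 54**2 = 2916)
-53916 + s(684, -191) = -53916 + 2916 = -51000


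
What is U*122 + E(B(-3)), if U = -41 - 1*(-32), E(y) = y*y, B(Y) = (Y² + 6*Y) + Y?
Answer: -954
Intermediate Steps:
B(Y) = Y² + 7*Y
E(y) = y²
U = -9 (U = -41 + 32 = -9)
U*122 + E(B(-3)) = -9*122 + (-3*(7 - 3))² = -1098 + (-3*4)² = -1098 + (-12)² = -1098 + 144 = -954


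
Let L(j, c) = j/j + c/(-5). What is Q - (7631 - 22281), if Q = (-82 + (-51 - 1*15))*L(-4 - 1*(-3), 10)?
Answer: 14798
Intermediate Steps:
L(j, c) = 1 - c/5 (L(j, c) = 1 + c*(-1/5) = 1 - c/5)
Q = 148 (Q = (-82 + (-51 - 1*15))*(1 - 1/5*10) = (-82 + (-51 - 15))*(1 - 2) = (-82 - 66)*(-1) = -148*(-1) = 148)
Q - (7631 - 22281) = 148 - (7631 - 22281) = 148 - 1*(-14650) = 148 + 14650 = 14798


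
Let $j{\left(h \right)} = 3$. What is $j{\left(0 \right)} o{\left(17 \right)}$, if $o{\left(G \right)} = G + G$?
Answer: $102$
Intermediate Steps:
$o{\left(G \right)} = 2 G$
$j{\left(0 \right)} o{\left(17 \right)} = 3 \cdot 2 \cdot 17 = 3 \cdot 34 = 102$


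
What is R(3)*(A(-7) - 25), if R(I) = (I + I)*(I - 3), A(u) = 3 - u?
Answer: 0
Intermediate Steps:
R(I) = 2*I*(-3 + I) (R(I) = (2*I)*(-3 + I) = 2*I*(-3 + I))
R(3)*(A(-7) - 25) = (2*3*(-3 + 3))*((3 - 1*(-7)) - 25) = (2*3*0)*((3 + 7) - 25) = 0*(10 - 25) = 0*(-15) = 0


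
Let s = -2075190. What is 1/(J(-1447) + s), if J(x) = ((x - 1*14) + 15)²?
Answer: 1/15726 ≈ 6.3589e-5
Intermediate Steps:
J(x) = (1 + x)² (J(x) = ((x - 14) + 15)² = ((-14 + x) + 15)² = (1 + x)²)
1/(J(-1447) + s) = 1/((1 - 1447)² - 2075190) = 1/((-1446)² - 2075190) = 1/(2090916 - 2075190) = 1/15726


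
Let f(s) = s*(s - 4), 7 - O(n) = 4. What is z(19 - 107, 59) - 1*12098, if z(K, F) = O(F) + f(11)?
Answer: -12018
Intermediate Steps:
O(n) = 3 (O(n) = 7 - 1*4 = 7 - 4 = 3)
f(s) = s*(-4 + s)
z(K, F) = 80 (z(K, F) = 3 + 11*(-4 + 11) = 3 + 11*7 = 3 + 77 = 80)
z(19 - 107, 59) - 1*12098 = 80 - 1*12098 = 80 - 12098 = -12018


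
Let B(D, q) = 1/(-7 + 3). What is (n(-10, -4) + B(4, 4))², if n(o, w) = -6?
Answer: 625/16 ≈ 39.063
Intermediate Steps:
B(D, q) = -¼ (B(D, q) = 1/(-4) = -¼)
(n(-10, -4) + B(4, 4))² = (-6 - ¼)² = (-25/4)² = 625/16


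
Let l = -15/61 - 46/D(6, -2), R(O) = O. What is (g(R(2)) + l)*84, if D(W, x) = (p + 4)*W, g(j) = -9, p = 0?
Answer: -57197/61 ≈ -937.66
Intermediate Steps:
D(W, x) = 4*W (D(W, x) = (0 + 4)*W = 4*W)
l = -1583/732 (l = -15/61 - 46/(4*6) = -15*1/61 - 46/24 = -15/61 - 46*1/24 = -15/61 - 23/12 = -1583/732 ≈ -2.1626)
(g(R(2)) + l)*84 = (-9 - 1583/732)*84 = -8171/732*84 = -57197/61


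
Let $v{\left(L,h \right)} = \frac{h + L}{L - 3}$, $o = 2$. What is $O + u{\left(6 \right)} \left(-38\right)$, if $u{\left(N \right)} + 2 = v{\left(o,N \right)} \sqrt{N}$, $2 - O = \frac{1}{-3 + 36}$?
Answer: $\frac{2573}{33} + 304 \sqrt{6} \approx 822.61$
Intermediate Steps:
$O = \frac{65}{33}$ ($O = 2 - \frac{1}{-3 + 36} = 2 - \frac{1}{33} = \frac{65}{33} \approx 1.9697$)
$v{\left(L,h \right)} = \frac{L + h}{-3 + L}$
$u{\left(N \right)} = -2 + \sqrt{N} \left(-2 - N\right)$ ($u{\left(N \right)} = -2 + \frac{2 + N}{-3 + 2} \sqrt{N} = -2 + \frac{2 + N}{-1} \sqrt{N} = -2 + - (2 + N) \sqrt{N} = -2 + \left(-2 - N\right) \sqrt{N} = -2 + \sqrt{N} \left(-2 - N\right)$)
$O + u{\left(6 \right)} \left(-38\right) = \frac{65}{33} + \left(-2 - \sqrt{6} \left(2 + 6\right)\right) \left(-38\right) = \frac{65}{33} + \left(-2 - \sqrt{6} \cdot 8\right) \left(-38\right) = \frac{65}{33} + \left(-2 - 8 \sqrt{6}\right) \left(-38\right) = \frac{65}{33} + \left(76 + 304 \sqrt{6}\right) = \frac{2573}{33} + 304 \sqrt{6}$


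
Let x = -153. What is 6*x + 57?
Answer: -861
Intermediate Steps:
6*x + 57 = 6*(-153) + 57 = -918 + 57 = -861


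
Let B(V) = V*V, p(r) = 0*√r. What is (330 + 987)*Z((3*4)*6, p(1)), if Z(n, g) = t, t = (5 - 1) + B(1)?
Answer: 6585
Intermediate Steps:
p(r) = 0
B(V) = V²
t = 5 (t = (5 - 1) + 1² = 4 + 1 = 5)
Z(n, g) = 5
(330 + 987)*Z((3*4)*6, p(1)) = (330 + 987)*5 = 1317*5 = 6585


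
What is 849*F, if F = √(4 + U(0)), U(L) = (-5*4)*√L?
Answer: 1698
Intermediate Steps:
U(L) = -20*√L
F = 2 (F = √(4 - 20*√0) = √(4 - 20*0) = √(4 + 0) = √4 = 2)
849*F = 849*2 = 1698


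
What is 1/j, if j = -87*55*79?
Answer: -1/378015 ≈ -2.6454e-6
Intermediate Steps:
j = -378015 (j = -4785*79 = -378015)
1/j = 1/(-378015) = -1/378015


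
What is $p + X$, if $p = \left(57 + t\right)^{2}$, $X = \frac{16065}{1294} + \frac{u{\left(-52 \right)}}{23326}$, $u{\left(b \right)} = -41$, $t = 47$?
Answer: $\frac{81710783960}{7545961} \approx 10828.0$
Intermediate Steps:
$X = \frac{93669784}{7545961}$ ($X = \frac{16065}{1294} - \frac{41}{23326} = \frac{93669784}{7545961} \approx 12.413$)
$p = 10816$ ($p = \left(57 + 47\right)^{2} = 104^{2} = 10816$)
$p + X = 10816 + \frac{93669784}{7545961} = \frac{81710783960}{7545961}$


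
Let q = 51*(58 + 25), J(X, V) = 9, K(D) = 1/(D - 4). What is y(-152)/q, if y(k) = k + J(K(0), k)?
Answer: -143/4233 ≈ -0.033782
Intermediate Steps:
K(D) = 1/(-4 + D)
y(k) = 9 + k (y(k) = k + 9 = 9 + k)
q = 4233 (q = 51*83 = 4233)
y(-152)/q = (9 - 152)/4233 = -143*1/4233 = -143/4233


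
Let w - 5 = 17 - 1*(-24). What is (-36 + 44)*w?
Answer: 368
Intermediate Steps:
w = 46 (w = 5 + (17 - 1*(-24)) = 5 + (17 + 24) = 5 + 41 = 46)
(-36 + 44)*w = (-36 + 44)*46 = 8*46 = 368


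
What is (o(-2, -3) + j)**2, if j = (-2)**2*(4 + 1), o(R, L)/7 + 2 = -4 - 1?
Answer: 841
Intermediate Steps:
o(R, L) = -49 (o(R, L) = -14 + 7*(-4 - 1) = -14 + 7*(-5) = -14 - 35 = -49)
j = 20 (j = 4*5 = 20)
(o(-2, -3) + j)**2 = (-49 + 20)**2 = (-29)**2 = 841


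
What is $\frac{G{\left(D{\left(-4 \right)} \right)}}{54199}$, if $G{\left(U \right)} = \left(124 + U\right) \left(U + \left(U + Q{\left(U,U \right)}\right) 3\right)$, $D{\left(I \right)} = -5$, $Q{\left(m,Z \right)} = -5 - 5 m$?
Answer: $\frac{4760}{54199} \approx 0.087824$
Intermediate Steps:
$G{\left(U \right)} = \left(-15 - 11 U\right) \left(124 + U\right)$ ($G{\left(U \right)} = \left(124 + U\right) \left(U + \left(U - \left(5 + 5 U\right)\right) 3\right) = \left(124 + U\right) \left(U + \left(-5 - 4 U\right) 3\right) = \left(124 + U\right) \left(U - \left(15 + 12 U\right)\right) = \left(124 + U\right) \left(-15 - 11 U\right) = \left(-15 - 11 U\right) \left(124 + U\right)$)
$\frac{G{\left(D{\left(-4 \right)} \right)}}{54199} = \frac{-1860 - -6895 - 11 \left(-5\right)^{2}}{54199} = \left(-1860 + 6895 - 275\right) \frac{1}{54199} = 4760 \cdot \frac{1}{54199} = \frac{4760}{54199}$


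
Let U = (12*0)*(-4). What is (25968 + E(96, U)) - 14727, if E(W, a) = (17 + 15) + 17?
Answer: 11290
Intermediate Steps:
U = 0 (U = 0*(-4) = 0)
E(W, a) = 49 (E(W, a) = 32 + 17 = 49)
(25968 + E(96, U)) - 14727 = (25968 + 49) - 14727 = 26017 - 14727 = 11290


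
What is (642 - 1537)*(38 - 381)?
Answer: 306985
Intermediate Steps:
(642 - 1537)*(38 - 381) = -895*(-343) = 306985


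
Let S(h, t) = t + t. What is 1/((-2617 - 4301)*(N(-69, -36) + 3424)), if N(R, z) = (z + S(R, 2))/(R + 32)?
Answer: -37/876648960 ≈ -4.2206e-8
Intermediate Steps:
S(h, t) = 2*t
N(R, z) = (4 + z)/(32 + R) (N(R, z) = (z + 2*2)/(R + 32) = (z + 4)/(32 + R) = (4 + z)/(32 + R))
1/((-2617 - 4301)*(N(-69, -36) + 3424)) = 1/((-2617 - 4301)*((4 - 36)/(32 - 69) + 3424)) = 1/(-6918*(-32/(-37) + 3424)) = 1/(-6918*(-1/37*(-32) + 3424)) = 1/(-6918*(32/37 + 3424)) = 1/(-6918*126720/37) = 1/(-876648960/37) = -37/876648960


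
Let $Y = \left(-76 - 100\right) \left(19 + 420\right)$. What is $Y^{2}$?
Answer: $5969725696$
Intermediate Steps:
$Y = -77264$ ($Y = \left(-176\right) 439 = -77264$)
$Y^{2} = \left(-77264\right)^{2} = 5969725696$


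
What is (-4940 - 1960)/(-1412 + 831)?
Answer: 6900/581 ≈ 11.876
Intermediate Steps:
(-4940 - 1960)/(-1412 + 831) = -6900/(-581) = -6900*(-1/581) = 6900/581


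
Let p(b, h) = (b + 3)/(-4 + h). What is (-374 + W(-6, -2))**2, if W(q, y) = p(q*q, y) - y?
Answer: 573049/4 ≈ 1.4326e+5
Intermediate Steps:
p(b, h) = (3 + b)/(-4 + h)
W(q, y) = -y + (3 + q**2)/(-4 + y) (W(q, y) = (3 + q*q)/(-4 + y) - y = (3 + q**2)/(-4 + y) - y = -y + (3 + q**2)/(-4 + y))
(-374 + W(-6, -2))**2 = (-374 + (3 + (-6)**2 - 1*(-2)*(-4 - 2))/(-4 - 2))**2 = (-374 + (3 + 36 - 1*(-2)*(-6))/(-6))**2 = (-374 - (3 + 36 - 12)/6)**2 = (-374 - 1/6*27)**2 = (-374 - 9/2)**2 = (-757/2)**2 = 573049/4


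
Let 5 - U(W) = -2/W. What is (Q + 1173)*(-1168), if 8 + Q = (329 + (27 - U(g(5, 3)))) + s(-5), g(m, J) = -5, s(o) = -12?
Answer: -8785696/5 ≈ -1.7571e+6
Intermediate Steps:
U(W) = 5 + 2/W (U(W) = 5 - (-2)/W = 5 + 2/W)
Q = 1657/5 (Q = -8 + ((329 + (27 - (5 + 2/(-5)))) - 12) = -8 + ((329 + (27 - (5 + 2*(-⅕)))) - 12) = -8 + ((329 + (27 - (5 - ⅖))) - 12) = -8 + ((329 + (27 - 1*23/5)) - 12) = -8 + ((329 + (27 - 23/5)) - 12) = -8 + ((329 + 112/5) - 12) = -8 + (1757/5 - 12) = -8 + 1697/5 = 1657/5 ≈ 331.40)
(Q + 1173)*(-1168) = (1657/5 + 1173)*(-1168) = (7522/5)*(-1168) = -8785696/5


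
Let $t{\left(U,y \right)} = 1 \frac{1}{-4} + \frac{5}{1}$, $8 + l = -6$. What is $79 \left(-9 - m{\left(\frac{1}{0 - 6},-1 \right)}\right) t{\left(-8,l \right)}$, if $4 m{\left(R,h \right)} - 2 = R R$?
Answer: $- \frac{2054869}{576} \approx -3567.5$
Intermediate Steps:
$l = -14$ ($l = -8 - 6 = -14$)
$m{\left(R,h \right)} = \frac{1}{2} + \frac{R^{2}}{4}$ ($m{\left(R,h \right)} = \frac{1}{2} + \frac{R R}{4} = \frac{1}{2} + \frac{R^{2}}{4}$)
$t{\left(U,y \right)} = \frac{19}{4}$ ($t{\left(U,y \right)} = 1 \left(- \frac{1}{4}\right) + 5 \cdot 1 = - \frac{1}{4} + 5 = \frac{19}{4}$)
$79 \left(-9 - m{\left(\frac{1}{0 - 6},-1 \right)}\right) t{\left(-8,l \right)} = 79 \left(-9 - \left(\frac{1}{2} + \frac{\left(\frac{1}{0 - 6}\right)^{2}}{4}\right)\right) \frac{19}{4} = 79 \left(-9 - \left(\frac{1}{2} + \frac{\left(\frac{1}{-6}\right)^{2}}{4}\right)\right) \frac{19}{4} = 79 \left(-9 - \left(\frac{1}{2} + \frac{\left(- \frac{1}{6}\right)^{2}}{4}\right)\right) \frac{19}{4} = 79 \left(-9 - \left(\frac{1}{2} + \frac{1}{4} \cdot \frac{1}{36}\right)\right) \frac{19}{4} = 79 \left(-9 - \left(\frac{1}{2} + \frac{1}{144}\right)\right) \frac{19}{4} = 79 \left(-9 - \frac{73}{144}\right) \frac{19}{4} = 79 \left(- \frac{1369}{144}\right) \frac{19}{4} = \left(- \frac{108151}{144}\right) \frac{19}{4} = - \frac{2054869}{576}$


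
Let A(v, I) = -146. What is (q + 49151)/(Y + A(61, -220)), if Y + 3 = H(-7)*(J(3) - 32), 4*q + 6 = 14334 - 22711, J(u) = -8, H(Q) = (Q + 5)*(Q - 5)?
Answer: -188221/4436 ≈ -42.430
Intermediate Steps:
H(Q) = (-5 + Q)*(5 + Q) (H(Q) = (5 + Q)*(-5 + Q) = (-5 + Q)*(5 + Q))
q = -8383/4 (q = -3/2 + (14334 - 22711)/4 = -3/2 + (1/4)*(-8377) = -3/2 - 8377/4 = -8383/4 ≈ -2095.8)
Y = -963 (Y = -3 + (-25 + (-7)**2)*(-8 - 32) = -3 + (-25 + 49)*(-40) = -3 + 24*(-40) = -3 - 960 = -963)
(q + 49151)/(Y + A(61, -220)) = (-8383/4 + 49151)/(-963 - 146) = (188221/4)/(-1109) = (188221/4)*(-1/1109) = -188221/4436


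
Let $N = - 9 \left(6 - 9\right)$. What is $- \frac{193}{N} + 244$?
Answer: $\frac{6395}{27} \approx 236.85$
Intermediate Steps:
$N = 27$ ($N = \left(-9\right) \left(-3\right) = 27$)
$- \frac{193}{N} + 244 = - \frac{193}{27} + 244 = \frac{6395}{27}$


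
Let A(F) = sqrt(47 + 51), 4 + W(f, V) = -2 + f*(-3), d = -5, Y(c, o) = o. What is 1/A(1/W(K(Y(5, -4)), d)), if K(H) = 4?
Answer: sqrt(2)/14 ≈ 0.10102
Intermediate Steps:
W(f, V) = -6 - 3*f (W(f, V) = -4 + (-2 + f*(-3)) = -4 + (-2 - 3*f) = -6 - 3*f)
A(F) = 7*sqrt(2) (A(F) = sqrt(98) = 7*sqrt(2))
1/A(1/W(K(Y(5, -4)), d)) = 1/(7*sqrt(2)) = sqrt(2)/14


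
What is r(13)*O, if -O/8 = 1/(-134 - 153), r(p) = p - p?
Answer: 0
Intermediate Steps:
r(p) = 0
O = 8/287 (O = -8/(-134 - 153) = -8/(-287) = -8*(-1/287) = 8/287 ≈ 0.027875)
r(13)*O = 0*(8/287) = 0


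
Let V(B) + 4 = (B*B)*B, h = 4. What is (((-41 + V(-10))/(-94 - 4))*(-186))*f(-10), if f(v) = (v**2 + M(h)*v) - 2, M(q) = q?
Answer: -5636730/49 ≈ -1.1504e+5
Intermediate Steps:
V(B) = -4 + B**3 (V(B) = -4 + (B*B)*B = -4 + B**2*B = -4 + B**3)
f(v) = -2 + v**2 + 4*v (f(v) = (v**2 + 4*v) - 2 = -2 + v**2 + 4*v)
(((-41 + V(-10))/(-94 - 4))*(-186))*f(-10) = (((-41 + (-4 + (-10)**3))/(-94 - 4))*(-186))*(-2 + (-10)**2 + 4*(-10)) = (((-41 + (-4 - 1000))/(-98))*(-186))*(-2 + 100 - 40) = (((-41 - 1004)*(-1/98))*(-186))*58 = (-1045*(-1/98)*(-186))*58 = ((1045/98)*(-186))*58 = -97185/49*58 = -5636730/49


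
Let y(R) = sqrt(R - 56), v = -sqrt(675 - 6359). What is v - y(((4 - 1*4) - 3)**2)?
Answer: I*(-sqrt(47) - 14*sqrt(29)) ≈ -82.248*I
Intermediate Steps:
v = -14*I*sqrt(29) (v = -sqrt(-5684) = -14*I*sqrt(29) ≈ -75.392*I)
y(R) = sqrt(-56 + R)
v - y(((4 - 1*4) - 3)**2) = -14*I*sqrt(29) - sqrt(-56 + ((4 - 1*4) - 3)**2) = -14*I*sqrt(29) - sqrt(-56 + ((4 - 4) - 3)**2) = -14*I*sqrt(29) - sqrt(-56 + (0 - 3)**2) = -14*I*sqrt(29) - sqrt(-56 + (-3)**2) = -14*I*sqrt(29) - sqrt(-56 + 9) = -14*I*sqrt(29) - sqrt(-47) = -14*I*sqrt(29) - I*sqrt(47) = -I*sqrt(47) - 14*I*sqrt(29)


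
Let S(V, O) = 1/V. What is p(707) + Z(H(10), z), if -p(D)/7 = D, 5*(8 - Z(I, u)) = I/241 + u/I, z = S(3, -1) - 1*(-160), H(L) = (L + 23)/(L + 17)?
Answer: -592566583/119295 ≈ -4967.2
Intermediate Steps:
H(L) = (23 + L)/(17 + L)
z = 481/3 (z = 1/3 - 1*(-160) = 1/3 + 160 = 481/3 ≈ 160.33)
Z(I, u) = 8 - I/1205 - u/(5*I) (Z(I, u) = 8 - (I/241 + u/I)/5 = 8 + (-I/1205 - u/(5*I)) = 8 - I/1205 - u/(5*I))
p(D) = -7*D
p(707) + Z(H(10), z) = -7*707 + (8 - (23 + 10)/(1205*(17 + 10)) - 1/5*481/3/(23 + 10)/(17 + 10)) = -4949 + (8 - 33/(1205*27) - 1/5*481/3/33/27) = -4949 + (8 - 33/32535 - 1/5*481/3/(1/27)*33) = -4949 + (8 - 1/1205*11/9 - 1/5*481/3/11/9) = -4949 + (8 - 11/10845 - 1/5*481/3*9/11) = -4949 + (8 - 11/10845 - 1443/55) = -4949 - 2175628/119295 = -592566583/119295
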